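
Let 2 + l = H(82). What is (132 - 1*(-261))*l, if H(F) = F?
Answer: 31440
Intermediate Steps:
l = 80 (l = -2 + 82 = 80)
(132 - 1*(-261))*l = (132 - 1*(-261))*80 = (132 + 261)*80 = 393*80 = 31440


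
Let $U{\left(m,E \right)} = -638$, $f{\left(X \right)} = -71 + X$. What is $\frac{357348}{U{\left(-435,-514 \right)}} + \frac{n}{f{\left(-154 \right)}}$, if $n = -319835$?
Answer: $\frac{12365143}{14355} \approx 861.38$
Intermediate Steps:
$\frac{357348}{U{\left(-435,-514 \right)}} + \frac{n}{f{\left(-154 \right)}} = \frac{357348}{-638} - \frac{319835}{-71 - 154} = 357348 \left(- \frac{1}{638}\right) - \frac{319835}{-225} = - \frac{178674}{319} - - \frac{63967}{45} = - \frac{178674}{319} + \frac{63967}{45} = \frac{12365143}{14355}$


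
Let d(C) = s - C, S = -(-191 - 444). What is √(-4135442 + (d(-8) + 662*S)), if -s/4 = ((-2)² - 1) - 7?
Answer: 2*I*√928762 ≈ 1927.4*I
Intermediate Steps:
S = 635 (S = -1*(-635) = 635)
s = 16 (s = -4*(((-2)² - 1) - 7) = -4*((4 - 1) - 7) = -4*(3 - 7) = -4*(-4) = 16)
d(C) = 16 - C
√(-4135442 + (d(-8) + 662*S)) = √(-4135442 + ((16 - 1*(-8)) + 662*635)) = √(-4135442 + ((16 + 8) + 420370)) = √(-4135442 + (24 + 420370)) = √(-4135442 + 420394) = √(-3715048) = 2*I*√928762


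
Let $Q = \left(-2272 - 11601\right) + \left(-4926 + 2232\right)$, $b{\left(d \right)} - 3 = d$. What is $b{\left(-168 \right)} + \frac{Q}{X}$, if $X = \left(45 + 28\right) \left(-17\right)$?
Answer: $- \frac{188198}{1241} \approx -151.65$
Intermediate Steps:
$b{\left(d \right)} = 3 + d$
$Q = -16567$ ($Q = -13873 - 2694 = -16567$)
$X = -1241$ ($X = 73 \left(-17\right) = -1241$)
$b{\left(-168 \right)} + \frac{Q}{X} = \left(3 - 168\right) - \frac{16567}{-1241} = -165 - - \frac{16567}{1241} = -165 + \frac{16567}{1241} = - \frac{188198}{1241}$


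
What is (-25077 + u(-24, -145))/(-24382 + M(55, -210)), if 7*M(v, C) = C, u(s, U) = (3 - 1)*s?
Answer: 25125/24412 ≈ 1.0292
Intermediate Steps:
u(s, U) = 2*s
M(v, C) = C/7
(-25077 + u(-24, -145))/(-24382 + M(55, -210)) = (-25077 + 2*(-24))/(-24382 + (⅐)*(-210)) = (-25077 - 48)/(-24382 - 30) = -25125/(-24412) = -25125*(-1/24412) = 25125/24412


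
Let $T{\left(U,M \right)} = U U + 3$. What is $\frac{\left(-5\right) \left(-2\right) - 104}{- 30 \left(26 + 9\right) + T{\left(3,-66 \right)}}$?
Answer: $\frac{47}{519} \approx 0.090559$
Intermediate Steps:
$T{\left(U,M \right)} = 3 + U^{2}$ ($T{\left(U,M \right)} = U^{2} + 3 = 3 + U^{2}$)
$\frac{\left(-5\right) \left(-2\right) - 104}{- 30 \left(26 + 9\right) + T{\left(3,-66 \right)}} = \frac{\left(-5\right) \left(-2\right) - 104}{- 30 \left(26 + 9\right) + \left(3 + 3^{2}\right)} = \frac{10 - 104}{\left(-30\right) 35 + \left(3 + 9\right)} = - \frac{94}{-1050 + 12} = - \frac{94}{-1038} = \left(-94\right) \left(- \frac{1}{1038}\right) = \frac{47}{519}$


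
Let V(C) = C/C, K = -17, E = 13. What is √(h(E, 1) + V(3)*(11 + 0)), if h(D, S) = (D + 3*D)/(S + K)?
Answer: √31/2 ≈ 2.7839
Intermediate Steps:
V(C) = 1
h(D, S) = 4*D/(-17 + S) (h(D, S) = (D + 3*D)/(S - 17) = (4*D)/(-17 + S) = 4*D/(-17 + S))
√(h(E, 1) + V(3)*(11 + 0)) = √(4*13/(-17 + 1) + 1*(11 + 0)) = √(4*13/(-16) + 1*11) = √(4*13*(-1/16) + 11) = √(-13/4 + 11) = √(31/4) = √31/2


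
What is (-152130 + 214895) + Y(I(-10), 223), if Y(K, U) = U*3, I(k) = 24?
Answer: 63434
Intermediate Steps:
Y(K, U) = 3*U
(-152130 + 214895) + Y(I(-10), 223) = (-152130 + 214895) + 3*223 = 62765 + 669 = 63434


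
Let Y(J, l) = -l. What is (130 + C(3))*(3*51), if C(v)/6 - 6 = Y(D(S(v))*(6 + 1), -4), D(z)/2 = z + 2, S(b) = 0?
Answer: 29070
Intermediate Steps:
D(z) = 4 + 2*z (D(z) = 2*(z + 2) = 2*(2 + z) = 4 + 2*z)
C(v) = 60 (C(v) = 36 + 6*(-1*(-4)) = 36 + 6*4 = 36 + 24 = 60)
(130 + C(3))*(3*51) = (130 + 60)*(3*51) = 190*153 = 29070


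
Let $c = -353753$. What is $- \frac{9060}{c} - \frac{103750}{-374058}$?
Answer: $\frac{20045419615}{66162069837} \approx 0.30297$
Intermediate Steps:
$- \frac{9060}{c} - \frac{103750}{-374058} = - \frac{9060}{-353753} - \frac{103750}{-374058} = \left(-9060\right) \left(- \frac{1}{353753}\right) - - \frac{51875}{187029} = \frac{9060}{353753} + \frac{51875}{187029} = \frac{20045419615}{66162069837}$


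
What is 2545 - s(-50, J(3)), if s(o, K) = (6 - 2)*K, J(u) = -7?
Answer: 2573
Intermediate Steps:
s(o, K) = 4*K
2545 - s(-50, J(3)) = 2545 - 4*(-7) = 2545 - 1*(-28) = 2545 + 28 = 2573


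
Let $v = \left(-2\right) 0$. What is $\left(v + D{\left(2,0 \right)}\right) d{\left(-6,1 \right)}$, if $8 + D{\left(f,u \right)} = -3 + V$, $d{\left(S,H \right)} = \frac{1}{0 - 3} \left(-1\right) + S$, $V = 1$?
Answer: $\frac{170}{3} \approx 56.667$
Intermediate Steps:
$v = 0$
$d{\left(S,H \right)} = \frac{1}{3} + S$ ($d{\left(S,H \right)} = \frac{1}{-3} \left(-1\right) + S = \left(- \frac{1}{3}\right) \left(-1\right) + S = \frac{1}{3} + S$)
$D{\left(f,u \right)} = -10$ ($D{\left(f,u \right)} = -8 + \left(-3 + 1\right) = -8 - 2 = -10$)
$\left(v + D{\left(2,0 \right)}\right) d{\left(-6,1 \right)} = \left(0 - 10\right) \left(\frac{1}{3} - 6\right) = \left(-10\right) \left(- \frac{17}{3}\right) = \frac{170}{3}$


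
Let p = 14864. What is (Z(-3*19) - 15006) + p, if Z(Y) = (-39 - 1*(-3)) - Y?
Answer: -121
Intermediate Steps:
Z(Y) = -36 - Y (Z(Y) = (-39 + 3) - Y = -36 - Y)
(Z(-3*19) - 15006) + p = ((-36 - (-3)*19) - 15006) + 14864 = ((-36 - 1*(-57)) - 15006) + 14864 = ((-36 + 57) - 15006) + 14864 = (21 - 15006) + 14864 = -14985 + 14864 = -121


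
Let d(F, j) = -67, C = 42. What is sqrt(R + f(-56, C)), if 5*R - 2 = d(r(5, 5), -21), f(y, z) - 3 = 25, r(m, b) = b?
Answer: sqrt(15) ≈ 3.8730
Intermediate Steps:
f(y, z) = 28 (f(y, z) = 3 + 25 = 28)
R = -13 (R = 2/5 + (1/5)*(-67) = 2/5 - 67/5 = -13)
sqrt(R + f(-56, C)) = sqrt(-13 + 28) = sqrt(15)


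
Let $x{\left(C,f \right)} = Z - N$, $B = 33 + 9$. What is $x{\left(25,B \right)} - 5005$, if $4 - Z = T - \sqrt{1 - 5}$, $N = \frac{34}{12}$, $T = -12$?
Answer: $- \frac{29951}{6} + 2 i \approx -4991.8 + 2.0 i$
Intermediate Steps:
$B = 42$
$N = \frac{17}{6}$ ($N = 34 \cdot \frac{1}{12} = \frac{17}{6} \approx 2.8333$)
$Z = 16 + 2 i$ ($Z = 4 - \left(-12 - \sqrt{1 - 5}\right) = 4 - \left(-12 - \sqrt{-4}\right) = 4 - \left(-12 - 2 i\right) = 4 + \left(12 + 2 i\right) = 16 + 2 i \approx 16.0 + 2.0 i$)
$x{\left(C,f \right)} = \frac{79}{6} + 2 i$ ($x{\left(C,f \right)} = \left(16 + 2 i\right) - \frac{17}{6} = \frac{79}{6} + 2 i$)
$x{\left(25,B \right)} - 5005 = \left(\frac{79}{6} + 2 i\right) - 5005 = - \frac{29951}{6} + 2 i$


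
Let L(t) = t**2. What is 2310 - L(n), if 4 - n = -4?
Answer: 2246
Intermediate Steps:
n = 8 (n = 4 - 1*(-4) = 4 + 4 = 8)
2310 - L(n) = 2310 - 1*8**2 = 2310 - 1*64 = 2310 - 64 = 2246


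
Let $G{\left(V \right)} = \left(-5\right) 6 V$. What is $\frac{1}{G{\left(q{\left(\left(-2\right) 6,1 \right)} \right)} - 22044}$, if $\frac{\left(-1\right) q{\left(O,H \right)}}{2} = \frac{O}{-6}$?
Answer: $- \frac{1}{21924} \approx -4.5612 \cdot 10^{-5}$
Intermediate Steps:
$q{\left(O,H \right)} = \frac{O}{3}$ ($q{\left(O,H \right)} = - 2 \frac{O}{-6} = - 2 O \left(- \frac{1}{6}\right) = - 2 \left(- \frac{O}{6}\right) = \frac{O}{3}$)
$G{\left(V \right)} = - 30 V$
$\frac{1}{G{\left(q{\left(\left(-2\right) 6,1 \right)} \right)} - 22044} = \frac{1}{- 30 \frac{\left(-2\right) 6}{3} - 22044} = \frac{1}{- 30 \cdot \frac{1}{3} \left(-12\right) - 22044} = \frac{1}{\left(-30\right) \left(-4\right) - 22044} = \frac{1}{120 - 22044} = \frac{1}{-21924} = - \frac{1}{21924}$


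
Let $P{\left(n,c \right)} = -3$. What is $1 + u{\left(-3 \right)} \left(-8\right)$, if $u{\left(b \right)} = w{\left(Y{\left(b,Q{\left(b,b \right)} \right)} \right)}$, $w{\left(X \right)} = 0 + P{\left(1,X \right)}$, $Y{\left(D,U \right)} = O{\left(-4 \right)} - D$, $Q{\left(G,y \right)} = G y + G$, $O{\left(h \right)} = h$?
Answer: $25$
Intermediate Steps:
$Q{\left(G,y \right)} = G + G y$
$Y{\left(D,U \right)} = -4 - D$
$w{\left(X \right)} = -3$ ($w{\left(X \right)} = 0 - 3 = -3$)
$u{\left(b \right)} = -3$
$1 + u{\left(-3 \right)} \left(-8\right) = 1 - -24 = 1 + 24 = 25$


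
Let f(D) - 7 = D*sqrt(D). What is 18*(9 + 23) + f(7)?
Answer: 583 + 7*sqrt(7) ≈ 601.52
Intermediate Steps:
f(D) = 7 + D**(3/2) (f(D) = 7 + D*sqrt(D) = 7 + D**(3/2))
18*(9 + 23) + f(7) = 18*(9 + 23) + (7 + 7**(3/2)) = 18*32 + (7 + 7*sqrt(7)) = 576 + (7 + 7*sqrt(7)) = 583 + 7*sqrt(7)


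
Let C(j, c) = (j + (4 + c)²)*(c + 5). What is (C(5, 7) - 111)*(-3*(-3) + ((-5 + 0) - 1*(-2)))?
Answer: 8406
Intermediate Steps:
C(j, c) = (5 + c)*(j + (4 + c)²) (C(j, c) = (j + (4 + c)²)*(5 + c) = (5 + c)*(j + (4 + c)²))
(C(5, 7) - 111)*(-3*(-3) + ((-5 + 0) - 1*(-2))) = ((5*5 + 5*(4 + 7)² + 7*5 + 7*(4 + 7)²) - 111)*(-3*(-3) + ((-5 + 0) - 1*(-2))) = ((25 + 5*11² + 35 + 7*11²) - 111)*(9 + (-5 + 2)) = ((25 + 5*121 + 35 + 7*121) - 111)*(9 - 3) = ((25 + 605 + 35 + 847) - 111)*6 = (1512 - 111)*6 = 1401*6 = 8406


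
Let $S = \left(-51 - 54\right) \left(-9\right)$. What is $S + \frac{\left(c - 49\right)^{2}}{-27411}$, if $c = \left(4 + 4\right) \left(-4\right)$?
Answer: $\frac{8632278}{9137} \approx 944.76$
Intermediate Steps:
$c = -32$ ($c = 8 \left(-4\right) = -32$)
$S = 945$ ($S = \left(-105\right) \left(-9\right) = 945$)
$S + \frac{\left(c - 49\right)^{2}}{-27411} = 945 + \frac{\left(-32 - 49\right)^{2}}{-27411} = 945 + \left(-81\right)^{2} \left(- \frac{1}{27411}\right) = 945 + 6561 \left(- \frac{1}{27411}\right) = 945 - \frac{2187}{9137} = \frac{8632278}{9137}$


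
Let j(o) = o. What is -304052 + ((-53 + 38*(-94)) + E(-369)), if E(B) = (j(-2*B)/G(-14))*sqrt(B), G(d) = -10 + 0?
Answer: -307677 - 1107*I*sqrt(41)/5 ≈ -3.0768e+5 - 1417.7*I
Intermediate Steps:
G(d) = -10
E(B) = B**(3/2)/5 (E(B) = (-2*B/(-10))*sqrt(B) = (-2*B*(-1/10))*sqrt(B) = (B/5)*sqrt(B) = B**(3/2)/5)
-304052 + ((-53 + 38*(-94)) + E(-369)) = -304052 + ((-53 + 38*(-94)) + (-369)**(3/2)/5) = -304052 + ((-53 - 3572) + (-1107*I*sqrt(41))/5) = -304052 + (-3625 - 1107*I*sqrt(41)/5) = -307677 - 1107*I*sqrt(41)/5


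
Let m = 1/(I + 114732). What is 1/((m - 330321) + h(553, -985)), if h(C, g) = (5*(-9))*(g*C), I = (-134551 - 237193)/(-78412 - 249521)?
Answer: 37624780700/909820022518430733 ≈ 4.1354e-8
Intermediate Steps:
I = 371744/327933 (I = -371744/(-327933) = -371744*(-1/327933) = 371744/327933 ≈ 1.1336)
m = 327933/37624780700 (m = 1/(371744/327933 + 114732) = 1/(37624780700/327933) = 327933/37624780700 ≈ 8.7159e-6)
h(C, g) = -45*C*g
1/((m - 330321) + h(553, -985)) = 1/((327933/37624780700 - 330321) - 45*553*(-985)) = 1/(-12428255185276767/37624780700 + 24511725) = 1/(909820022518430733/37624780700) = 37624780700/909820022518430733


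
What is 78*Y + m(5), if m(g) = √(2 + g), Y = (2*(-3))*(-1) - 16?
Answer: -780 + √7 ≈ -777.35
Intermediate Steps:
Y = -10 (Y = -6*(-1) - 16 = 6 - 16 = -10)
78*Y + m(5) = 78*(-10) + √(2 + 5) = -780 + √7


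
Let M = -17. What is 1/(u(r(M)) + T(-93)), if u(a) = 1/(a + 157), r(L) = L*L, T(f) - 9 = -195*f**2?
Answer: -446/752199515 ≈ -5.9293e-7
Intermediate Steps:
T(f) = 9 - 195*f**2
r(L) = L**2
u(a) = 1/(157 + a)
1/(u(r(M)) + T(-93)) = 1/(1/(157 + (-17)**2) + (9 - 195*(-93)**2)) = 1/(1/(157 + 289) + (9 - 195*8649)) = 1/(1/446 + (9 - 1686555)) = 1/(1/446 - 1686546) = 1/(-752199515/446) = -446/752199515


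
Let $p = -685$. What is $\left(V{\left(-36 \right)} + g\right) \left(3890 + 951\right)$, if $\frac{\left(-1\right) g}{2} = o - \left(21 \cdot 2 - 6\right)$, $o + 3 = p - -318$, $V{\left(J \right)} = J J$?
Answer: $10204828$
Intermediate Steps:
$V{\left(J \right)} = J^{2}$
$o = -370$ ($o = -3 - 367 = -370$)
$g = 812$ ($g = - 2 \left(-370 - \left(21 \cdot 2 - 6\right)\right) = - 2 \left(-370 - \left(42 - 6\right)\right) = - 2 \left(-370 - 36\right) = \left(-2\right) \left(-406\right) = 812$)
$\left(V{\left(-36 \right)} + g\right) \left(3890 + 951\right) = \left(\left(-36\right)^{2} + 812\right) \left(3890 + 951\right) = \left(1296 + 812\right) 4841 = 2108 \cdot 4841 = 10204828$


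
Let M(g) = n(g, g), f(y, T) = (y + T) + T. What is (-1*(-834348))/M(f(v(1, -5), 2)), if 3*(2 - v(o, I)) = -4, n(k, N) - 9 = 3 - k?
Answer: 1251522/7 ≈ 1.7879e+5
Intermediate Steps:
n(k, N) = 12 - k (n(k, N) = 9 + (3 - k) = 12 - k)
v(o, I) = 10/3 (v(o, I) = 2 - 1/3*(-4) = 2 + 4/3 = 10/3)
f(y, T) = y + 2*T (f(y, T) = (T + y) + T = y + 2*T)
M(g) = 12 - g
(-1*(-834348))/M(f(v(1, -5), 2)) = (-1*(-834348))/(12 - (10/3 + 2*2)) = 834348/(12 - (10/3 + 4)) = 834348/(12 - 1*22/3) = 834348/(12 - 22/3) = 834348/(14/3) = 834348*(3/14) = 1251522/7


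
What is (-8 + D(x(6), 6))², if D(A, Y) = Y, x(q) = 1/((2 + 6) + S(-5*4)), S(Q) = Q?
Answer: 4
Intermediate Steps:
x(q) = -1/12 (x(q) = 1/((2 + 6) - 5*4) = 1/(8 - 20) = 1/(-12) = -1/12)
(-8 + D(x(6), 6))² = (-8 + 6)² = (-2)² = 4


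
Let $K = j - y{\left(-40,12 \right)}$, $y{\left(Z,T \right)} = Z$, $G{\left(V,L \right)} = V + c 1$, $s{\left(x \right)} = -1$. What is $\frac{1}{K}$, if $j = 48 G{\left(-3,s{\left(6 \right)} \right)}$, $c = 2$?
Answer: $- \frac{1}{8} \approx -0.125$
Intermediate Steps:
$G{\left(V,L \right)} = 2 + V$ ($G{\left(V,L \right)} = V + 2 \cdot 1 = V + 2 = 2 + V$)
$j = -48$ ($j = 48 \left(2 - 3\right) = 48 \left(-1\right) = -48$)
$K = -8$ ($K = -48 - -40 = -48 + 40 = -8$)
$\frac{1}{K} = \frac{1}{-8} = - \frac{1}{8}$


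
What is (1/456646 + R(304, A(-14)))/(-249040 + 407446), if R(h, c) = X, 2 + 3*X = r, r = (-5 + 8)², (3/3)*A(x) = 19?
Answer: 3196525/217006398828 ≈ 1.4730e-5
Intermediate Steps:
A(x) = 19
r = 9 (r = 3² = 9)
X = 7/3 (X = -⅔ + (⅓)*9 = -⅔ + 3 = 7/3 ≈ 2.3333)
R(h, c) = 7/3
(1/456646 + R(304, A(-14)))/(-249040 + 407446) = (1/456646 + 7/3)/(-249040 + 407446) = (1/456646 + 7/3)/158406 = (3196525/1369938)*(1/158406) = 3196525/217006398828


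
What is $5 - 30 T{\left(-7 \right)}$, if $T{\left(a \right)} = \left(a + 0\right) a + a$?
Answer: $-1255$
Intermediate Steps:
$T{\left(a \right)} = a + a^{2}$ ($T{\left(a \right)} = a a + a = a^{2} + a = a + a^{2}$)
$5 - 30 T{\left(-7 \right)} = 5 - 30 \left(- 7 \left(1 - 7\right)\right) = 5 - 30 \left(\left(-7\right) \left(-6\right)\right) = 5 - 1260 = -1255$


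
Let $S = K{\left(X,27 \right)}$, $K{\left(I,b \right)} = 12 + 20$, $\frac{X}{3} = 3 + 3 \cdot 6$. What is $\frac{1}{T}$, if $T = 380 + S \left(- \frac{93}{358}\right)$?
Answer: $\frac{179}{66532} \approx 0.0026904$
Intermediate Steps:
$X = 63$ ($X = 3 \left(3 + 3 \cdot 6\right) = 3 \left(3 + 18\right) = 3 \cdot 21 = 63$)
$K{\left(I,b \right)} = 32$
$S = 32$
$T = \frac{66532}{179}$ ($T = 380 + 32 \left(- \frac{93}{358}\right) = 380 - \frac{1488}{179} = \frac{66532}{179} \approx 371.69$)
$\frac{1}{T} = \frac{1}{\frac{66532}{179}} = \frac{179}{66532}$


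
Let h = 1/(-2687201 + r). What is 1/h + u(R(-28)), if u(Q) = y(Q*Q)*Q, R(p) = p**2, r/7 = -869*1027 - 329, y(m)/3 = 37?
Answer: -8849721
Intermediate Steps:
y(m) = 111 (y(m) = 3*37 = 111)
r = -6249544 (r = 7*(-869*1027 - 329) = 7*(-892463 - 329) = 7*(-892792) = -6249544)
h = -1/8936745 (h = 1/(-2687201 - 6249544) = 1/(-8936745) = -1/8936745 ≈ -1.1190e-7)
u(Q) = 111*Q
1/h + u(R(-28)) = 1/(-1/8936745) + 111*(-28)**2 = -8936745 + 111*784 = -8936745 + 87024 = -8849721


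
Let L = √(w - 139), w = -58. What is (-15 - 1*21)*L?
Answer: -36*I*√197 ≈ -505.28*I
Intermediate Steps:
L = I*√197 (L = √(-58 - 139) = √(-197) = I*√197 ≈ 14.036*I)
(-15 - 1*21)*L = (-15 - 1*21)*(I*√197) = (-15 - 21)*(I*√197) = -36*I*√197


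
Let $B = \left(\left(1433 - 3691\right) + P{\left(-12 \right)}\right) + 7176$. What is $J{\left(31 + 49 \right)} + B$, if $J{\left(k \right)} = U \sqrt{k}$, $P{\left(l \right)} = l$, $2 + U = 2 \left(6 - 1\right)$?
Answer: $4906 + 32 \sqrt{5} \approx 4977.6$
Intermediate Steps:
$U = 8$ ($U = -2 + 2 \left(6 - 1\right) = -2 + 2 \cdot 5 = -2 + 10 = 8$)
$J{\left(k \right)} = 8 \sqrt{k}$
$B = 4906$ ($B = \left(\left(1433 - 3691\right) - 12\right) + 7176 = \left(-2258 - 12\right) + 7176 = -2270 + 7176 = 4906$)
$J{\left(31 + 49 \right)} + B = 8 \sqrt{31 + 49} + 4906 = 8 \sqrt{80} + 4906 = 8 \cdot 4 \sqrt{5} + 4906 = 32 \sqrt{5} + 4906 = 4906 + 32 \sqrt{5}$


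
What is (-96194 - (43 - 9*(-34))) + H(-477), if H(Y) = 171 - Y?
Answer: -95895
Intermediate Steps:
(-96194 - (43 - 9*(-34))) + H(-477) = (-96194 - (43 - 9*(-34))) + (171 - 1*(-477)) = (-96194 - (43 + 306)) + (171 + 477) = (-96194 - 1*349) + 648 = (-96194 - 349) + 648 = -96543 + 648 = -95895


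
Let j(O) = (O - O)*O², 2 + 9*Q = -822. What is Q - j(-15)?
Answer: -824/9 ≈ -91.556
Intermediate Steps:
Q = -824/9 (Q = -2/9 + (⅑)*(-822) = -2/9 - 274/3 = -824/9 ≈ -91.556)
j(O) = 0 (j(O) = 0*O² = 0)
Q - j(-15) = -824/9 - 1*0 = -824/9 + 0 = -824/9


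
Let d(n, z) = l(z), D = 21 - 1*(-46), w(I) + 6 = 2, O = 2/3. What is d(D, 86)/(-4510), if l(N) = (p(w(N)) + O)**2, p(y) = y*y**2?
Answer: -3610/4059 ≈ -0.88938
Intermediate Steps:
O = 2/3 (O = 2*(1/3) = 2/3 ≈ 0.66667)
w(I) = -4 (w(I) = -6 + 2 = -4)
p(y) = y**3
l(N) = 36100/9 (l(N) = ((-4)**3 + 2/3)**2 = (-64 + 2/3)**2 = (-190/3)**2 = 36100/9)
D = 67 (D = 21 + 46 = 67)
d(n, z) = 36100/9
d(D, 86)/(-4510) = (36100/9)/(-4510) = (36100/9)*(-1/4510) = -3610/4059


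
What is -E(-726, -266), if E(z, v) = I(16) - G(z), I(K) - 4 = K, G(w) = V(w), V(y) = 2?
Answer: -18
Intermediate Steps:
G(w) = 2
I(K) = 4 + K
E(z, v) = 18 (E(z, v) = (4 + 16) - 1*2 = 20 - 2 = 18)
-E(-726, -266) = -1*18 = -18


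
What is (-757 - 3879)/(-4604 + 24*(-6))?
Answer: 1159/1187 ≈ 0.97641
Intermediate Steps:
(-757 - 3879)/(-4604 + 24*(-6)) = -4636/(-4604 - 144) = -4636/(-4748) = -4636*(-1/4748) = 1159/1187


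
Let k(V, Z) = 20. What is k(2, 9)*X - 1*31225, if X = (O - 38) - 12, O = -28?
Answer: -32785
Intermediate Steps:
X = -78 (X = (-28 - 38) - 12 = -66 - 12 = -78)
k(2, 9)*X - 1*31225 = 20*(-78) - 1*31225 = -1560 - 31225 = -32785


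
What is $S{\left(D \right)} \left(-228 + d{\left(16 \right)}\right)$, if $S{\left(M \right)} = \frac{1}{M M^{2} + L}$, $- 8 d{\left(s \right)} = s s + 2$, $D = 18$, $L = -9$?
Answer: $- \frac{347}{7764} \approx -0.044693$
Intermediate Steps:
$d{\left(s \right)} = - \frac{1}{4} - \frac{s^{2}}{8}$ ($d{\left(s \right)} = - \frac{s s + 2}{8} = - \frac{s^{2} + 2}{8} = - \frac{2 + s^{2}}{8} = - \frac{1}{4} - \frac{s^{2}}{8}$)
$S{\left(M \right)} = \frac{1}{-9 + M^{3}}$ ($S{\left(M \right)} = \frac{1}{M M^{2} - 9} = \frac{1}{M^{3} - 9} = \frac{1}{-9 + M^{3}}$)
$S{\left(D \right)} \left(-228 + d{\left(16 \right)}\right) = \frac{-228 - \left(\frac{1}{4} + \frac{16^{2}}{8}\right)}{-9 + 18^{3}} = \frac{-228 - \frac{129}{4}}{-9 + 5832} = \frac{-228 - \frac{129}{4}}{5823} = \frac{1}{5823} \left(- \frac{1041}{4}\right) = - \frac{347}{7764}$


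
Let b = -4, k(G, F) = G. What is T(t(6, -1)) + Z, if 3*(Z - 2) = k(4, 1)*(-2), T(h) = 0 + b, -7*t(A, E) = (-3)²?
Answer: -14/3 ≈ -4.6667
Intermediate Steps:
t(A, E) = -9/7 (t(A, E) = -⅐*(-3)² = -⅐*9 = -9/7)
T(h) = -4 (T(h) = 0 - 4 = -4)
Z = -⅔ (Z = 2 + (4*(-2))/3 = 2 + (⅓)*(-8) = 2 - 8/3 = -⅔ ≈ -0.66667)
T(t(6, -1)) + Z = -4 - ⅔ = -14/3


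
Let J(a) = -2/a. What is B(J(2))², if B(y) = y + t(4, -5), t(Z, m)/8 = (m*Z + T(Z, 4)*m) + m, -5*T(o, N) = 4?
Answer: 28561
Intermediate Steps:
T(o, N) = -⅘ (T(o, N) = -⅕*4 = -⅘)
t(Z, m) = 8*m/5 + 8*Z*m (t(Z, m) = 8*((m*Z - 4*m/5) + m) = 8*((Z*m - 4*m/5) + m) = 8*((-4*m/5 + Z*m) + m) = 8*(m/5 + Z*m) = 8*m/5 + 8*Z*m)
B(y) = -168 + y (B(y) = y + (8/5)*(-5)*(1 + 5*4) = y + (8/5)*(-5)*(1 + 20) = y + (8/5)*(-5)*21 = y - 168 = -168 + y)
B(J(2))² = (-168 - 2/2)² = (-168 - 2*½)² = (-168 - 1)² = (-169)² = 28561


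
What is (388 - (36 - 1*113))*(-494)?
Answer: -229710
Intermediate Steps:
(388 - (36 - 1*113))*(-494) = (388 - (36 - 113))*(-494) = (388 - 1*(-77))*(-494) = (388 + 77)*(-494) = 465*(-494) = -229710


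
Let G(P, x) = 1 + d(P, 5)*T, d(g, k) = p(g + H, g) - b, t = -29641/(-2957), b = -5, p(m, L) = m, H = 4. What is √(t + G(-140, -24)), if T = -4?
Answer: √4678169162/2957 ≈ 23.131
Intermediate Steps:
t = 29641/2957 (t = -29641*(-1/2957) = 29641/2957 ≈ 10.024)
d(g, k) = 9 + g (d(g, k) = (g + 4) - 1*(-5) = (4 + g) + 5 = 9 + g)
G(P, x) = -35 - 4*P (G(P, x) = 1 + (9 + P)*(-4) = 1 + (-36 - 4*P) = -35 - 4*P)
√(t + G(-140, -24)) = √(29641/2957 + (-35 - 4*(-140))) = √(29641/2957 + (-35 + 560)) = √(29641/2957 + 525) = √(1582066/2957) = √4678169162/2957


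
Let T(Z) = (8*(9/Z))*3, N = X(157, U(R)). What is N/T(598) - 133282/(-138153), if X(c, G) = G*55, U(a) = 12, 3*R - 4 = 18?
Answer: 757708541/414459 ≈ 1828.2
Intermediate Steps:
R = 22/3 (R = 4/3 + (⅓)*18 = 4/3 + 6 = 22/3 ≈ 7.3333)
X(c, G) = 55*G
N = 660 (N = 55*12 = 660)
T(Z) = 216/Z (T(Z) = (72/Z)*3 = 216/Z)
N/T(598) - 133282/(-138153) = 660/((216/598)) - 133282/(-138153) = 660/((216*(1/598))) - 133282*(-1/138153) = 660/(108/299) + 133282/138153 = 660*(299/108) + 133282/138153 = 16445/9 + 133282/138153 = 757708541/414459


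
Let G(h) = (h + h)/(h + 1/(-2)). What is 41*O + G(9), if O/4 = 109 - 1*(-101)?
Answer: 585516/17 ≈ 34442.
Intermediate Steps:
G(h) = 2*h/(-½ + h) (G(h) = (2*h)/(h - ½) = (2*h)/(-½ + h) = 2*h/(-½ + h))
O = 840 (O = 4*(109 - 1*(-101)) = 4*(109 + 101) = 4*210 = 840)
41*O + G(9) = 41*840 + 4*9/(-1 + 2*9) = 34440 + 4*9/(-1 + 18) = 34440 + 4*9/17 = 34440 + 4*9*(1/17) = 34440 + 36/17 = 585516/17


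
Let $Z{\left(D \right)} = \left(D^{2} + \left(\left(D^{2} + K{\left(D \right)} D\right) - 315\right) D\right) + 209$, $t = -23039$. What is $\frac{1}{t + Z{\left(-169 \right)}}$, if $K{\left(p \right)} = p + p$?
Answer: $- \frac{1}{14421461} \approx -6.9341 \cdot 10^{-8}$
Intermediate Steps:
$K{\left(p \right)} = 2 p$
$Z{\left(D \right)} = 209 + D^{2} + D \left(-315 + 3 D^{2}\right)$ ($Z{\left(D \right)} = \left(D^{2} + \left(\left(D^{2} + 2 D D\right) - 315\right) D\right) + 209 = \left(D^{2} + \left(\left(D^{2} + 2 D^{2}\right) - 315\right) D\right) + 209 = \left(D^{2} + \left(3 D^{2} - 315\right) D\right) + 209 = \left(D^{2} + \left(-315 + 3 D^{2}\right) D\right) + 209 = \left(D^{2} + D \left(-315 + 3 D^{2}\right)\right) + 209 = 209 + D^{2} + D \left(-315 + 3 D^{2}\right)$)
$\frac{1}{t + Z{\left(-169 \right)}} = \frac{1}{-23039 + \left(209 + \left(-169\right)^{2} - -53235 + 3 \left(-169\right)^{3}\right)} = \frac{1}{-23039 + \left(209 + 28561 + 53235 + 3 \left(-4826809\right)\right)} = \frac{1}{-23039 + \left(209 + 28561 + 53235 - 14480427\right)} = \frac{1}{-23039 - 14398422} = \frac{1}{-14421461} = - \frac{1}{14421461}$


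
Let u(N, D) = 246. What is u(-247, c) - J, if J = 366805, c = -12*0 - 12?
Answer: -366559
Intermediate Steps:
c = -12 (c = 0 - 12 = -12)
u(-247, c) - J = 246 - 1*366805 = 246 - 366805 = -366559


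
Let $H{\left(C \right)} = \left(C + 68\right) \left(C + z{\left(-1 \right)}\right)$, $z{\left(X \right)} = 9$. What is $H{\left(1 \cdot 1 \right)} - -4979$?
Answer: $5669$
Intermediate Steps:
$H{\left(C \right)} = \left(9 + C\right) \left(68 + C\right)$ ($H{\left(C \right)} = \left(C + 68\right) \left(C + 9\right) = \left(68 + C\right) \left(9 + C\right) = \left(9 + C\right) \left(68 + C\right)$)
$H{\left(1 \cdot 1 \right)} - -4979 = \left(612 + \left(1 \cdot 1\right)^{2} + 77 \cdot 1 \cdot 1\right) - -4979 = \left(612 + 1^{2} + 77 \cdot 1\right) + 4979 = \left(612 + 1 + 77\right) + 4979 = 690 + 4979 = 5669$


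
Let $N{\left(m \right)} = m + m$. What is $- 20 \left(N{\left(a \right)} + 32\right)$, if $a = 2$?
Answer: $-720$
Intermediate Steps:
$N{\left(m \right)} = 2 m$
$- 20 \left(N{\left(a \right)} + 32\right) = - 20 \left(2 \cdot 2 + 32\right) = - 20 \left(4 + 32\right) = \left(-20\right) 36 = -720$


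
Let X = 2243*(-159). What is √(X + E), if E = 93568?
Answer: I*√263069 ≈ 512.9*I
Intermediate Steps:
X = -356637
√(X + E) = √(-356637 + 93568) = √(-263069) = I*√263069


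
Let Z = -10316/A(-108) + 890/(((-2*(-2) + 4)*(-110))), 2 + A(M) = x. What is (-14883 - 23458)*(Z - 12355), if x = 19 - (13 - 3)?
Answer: 326631234851/616 ≈ 5.3025e+8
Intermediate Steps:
x = 9 (x = 19 - 1*10 = 19 - 10 = 9)
A(M) = 7 (A(M) = -2 + 9 = 7)
Z = -908431/616 (Z = -10316/7 + 890/(((-2*(-2) + 4)*(-110))) = -10316*⅐ + 890/(((4 + 4)*(-110))) = -10316/7 + 890/((8*(-110))) = -10316/7 + 890/(-880) = -10316/7 + 890*(-1/880) = -10316/7 - 89/88 = -908431/616 ≈ -1474.7)
(-14883 - 23458)*(Z - 12355) = (-14883 - 23458)*(-908431/616 - 12355) = -38341*(-8519111/616) = 326631234851/616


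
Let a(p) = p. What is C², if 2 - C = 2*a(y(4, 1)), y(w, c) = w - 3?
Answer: 0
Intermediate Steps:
y(w, c) = -3 + w
C = 0 (C = 2 - 2*(-3 + 4) = 2 - 2 = 0)
C² = 0² = 0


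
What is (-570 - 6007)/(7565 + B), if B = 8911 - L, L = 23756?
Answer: 6577/7280 ≈ 0.90343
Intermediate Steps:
B = -14845 (B = 8911 - 1*23756 = 8911 - 23756 = -14845)
(-570 - 6007)/(7565 + B) = (-570 - 6007)/(7565 - 14845) = -6577/(-7280) = -6577*(-1/7280) = 6577/7280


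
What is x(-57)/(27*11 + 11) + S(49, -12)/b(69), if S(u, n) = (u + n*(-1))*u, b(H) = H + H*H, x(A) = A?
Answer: 46093/106260 ≈ 0.43378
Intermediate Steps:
b(H) = H + H²
S(u, n) = u*(u - n) (S(u, n) = (u - n)*u = u*(u - n))
x(-57)/(27*11 + 11) + S(49, -12)/b(69) = -57/(27*11 + 11) + (49*(49 - 1*(-12)))/((69*(1 + 69))) = -57/(297 + 11) + (49*(49 + 12))/((69*70)) = -57/308 + (49*61)/4830 = -57*1/308 + 2989*(1/4830) = -57/308 + 427/690 = 46093/106260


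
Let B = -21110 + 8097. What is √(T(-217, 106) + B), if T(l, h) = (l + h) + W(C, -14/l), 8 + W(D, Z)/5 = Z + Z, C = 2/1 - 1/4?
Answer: 16*I*√49414/31 ≈ 114.73*I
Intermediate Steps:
C = 7/4 (C = 2*1 - 1*¼ = 2 - ¼ = 7/4 ≈ 1.7500)
B = -13013
W(D, Z) = -40 + 10*Z (W(D, Z) = -40 + 5*(Z + Z) = -40 + 5*(2*Z) = -40 + 10*Z)
T(l, h) = -40 + h + l - 140/l (T(l, h) = (l + h) + (-40 + 10*(-14/l)) = (h + l) + (-40 - 140/l) = -40 + h + l - 140/l)
√(T(-217, 106) + B) = √((-40 + 106 - 217 - 140/(-217)) - 13013) = √((-40 + 106 - 217 - 140*(-1/217)) - 13013) = √((-40 + 106 - 217 + 20/31) - 13013) = √(-4661/31 - 13013) = √(-408064/31) = 16*I*√49414/31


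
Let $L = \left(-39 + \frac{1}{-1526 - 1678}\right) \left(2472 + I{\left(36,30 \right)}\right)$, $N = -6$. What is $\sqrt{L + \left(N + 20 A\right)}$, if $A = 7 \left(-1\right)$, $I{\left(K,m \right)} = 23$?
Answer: $\frac{i \sqrt{27788959411}}{534} \approx 312.17 i$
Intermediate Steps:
$A = -7$
$L = - \frac{311767715}{3204}$ ($L = \left(-39 + \frac{1}{-1526 - 1678}\right) \left(2472 + 23\right) = \left(-39 + \frac{1}{-3204}\right) 2495 = \left(-39 - \frac{1}{3204}\right) 2495 = \left(- \frac{124957}{3204}\right) 2495 = - \frac{311767715}{3204} \approx -97306.0$)
$\sqrt{L + \left(N + 20 A\right)} = \sqrt{- \frac{311767715}{3204} + \left(-6 + 20 \left(-7\right)\right)} = \sqrt{- \frac{311767715}{3204} - 146} = \sqrt{- \frac{312235499}{3204}} = \frac{i \sqrt{27788959411}}{534}$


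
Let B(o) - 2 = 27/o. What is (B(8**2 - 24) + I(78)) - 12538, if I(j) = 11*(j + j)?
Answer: -432773/40 ≈ -10819.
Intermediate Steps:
I(j) = 22*j (I(j) = 11*(2*j) = 22*j)
B(o) = 2 + 27/o
(B(8**2 - 24) + I(78)) - 12538 = ((2 + 27/(8**2 - 24)) + 22*78) - 12538 = ((2 + 27/(64 - 24)) + 1716) - 12538 = ((2 + 27/40) + 1716) - 12538 = (107/40 + 1716) - 12538 = 68747/40 - 12538 = -432773/40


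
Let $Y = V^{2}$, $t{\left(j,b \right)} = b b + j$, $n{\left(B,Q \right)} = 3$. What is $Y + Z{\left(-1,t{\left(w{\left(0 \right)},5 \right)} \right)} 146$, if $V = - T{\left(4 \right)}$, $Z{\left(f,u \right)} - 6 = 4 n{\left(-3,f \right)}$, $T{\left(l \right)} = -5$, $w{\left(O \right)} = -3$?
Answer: $2653$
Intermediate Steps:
$t{\left(j,b \right)} = j + b^{2}$ ($t{\left(j,b \right)} = b^{2} + j = j + b^{2}$)
$Z{\left(f,u \right)} = 18$ ($Z{\left(f,u \right)} = 6 + 4 \cdot 3 = 6 + 12 = 18$)
$V = 5$ ($V = \left(-1\right) \left(-5\right) = 5$)
$Y = 25$ ($Y = 5^{2} = 25$)
$Y + Z{\left(-1,t{\left(w{\left(0 \right)},5 \right)} \right)} 146 = 25 + 18 \cdot 146 = 25 + 2628 = 2653$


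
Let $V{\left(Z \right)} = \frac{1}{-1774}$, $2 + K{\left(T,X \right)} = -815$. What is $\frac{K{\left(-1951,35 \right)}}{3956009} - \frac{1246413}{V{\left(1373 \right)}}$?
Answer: $\frac{460382975531639}{208211} \approx 2.2111 \cdot 10^{9}$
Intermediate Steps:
$K{\left(T,X \right)} = -817$ ($K{\left(T,X \right)} = -2 - 815 = -817$)
$V{\left(Z \right)} = - \frac{1}{1774}$
$\frac{K{\left(-1951,35 \right)}}{3956009} - \frac{1246413}{V{\left(1373 \right)}} = - \frac{817}{3956009} - \frac{1246413}{- \frac{1}{1774}} = \left(-817\right) \frac{1}{3956009} - -2211136662 = - \frac{43}{208211} + 2211136662 = \frac{460382975531639}{208211}$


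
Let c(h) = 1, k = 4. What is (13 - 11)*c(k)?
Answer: 2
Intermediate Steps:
(13 - 11)*c(k) = (13 - 11)*1 = 2*1 = 2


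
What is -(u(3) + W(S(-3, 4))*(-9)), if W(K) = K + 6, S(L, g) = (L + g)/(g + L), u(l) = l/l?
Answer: 62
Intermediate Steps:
u(l) = 1
S(L, g) = 1 (S(L, g) = (L + g)/(L + g) = 1)
W(K) = 6 + K
-(u(3) + W(S(-3, 4))*(-9)) = -(1 + (6 + 1)*(-9)) = -(1 + 7*(-9)) = -(1 - 63) = -1*(-62) = 62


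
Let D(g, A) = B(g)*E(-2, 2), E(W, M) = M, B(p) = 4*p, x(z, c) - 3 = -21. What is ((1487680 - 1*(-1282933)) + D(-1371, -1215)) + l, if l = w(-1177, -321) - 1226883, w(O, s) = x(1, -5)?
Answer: 1532744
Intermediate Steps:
x(z, c) = -18 (x(z, c) = 3 - 21 = -18)
w(O, s) = -18
D(g, A) = 8*g (D(g, A) = (4*g)*2 = 8*g)
l = -1226901 (l = -18 - 1226883 = -1226901)
((1487680 - 1*(-1282933)) + D(-1371, -1215)) + l = ((1487680 - 1*(-1282933)) + 8*(-1371)) - 1226901 = ((1487680 + 1282933) - 10968) - 1226901 = (2770613 - 10968) - 1226901 = 2759645 - 1226901 = 1532744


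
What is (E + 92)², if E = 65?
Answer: 24649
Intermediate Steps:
(E + 92)² = (65 + 92)² = 157² = 24649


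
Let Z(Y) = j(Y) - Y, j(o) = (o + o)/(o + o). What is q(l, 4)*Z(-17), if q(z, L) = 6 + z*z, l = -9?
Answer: 1566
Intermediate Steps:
j(o) = 1 (j(o) = (2*o)/((2*o)) = (2*o)*(1/(2*o)) = 1)
q(z, L) = 6 + z²
Z(Y) = 1 - Y
q(l, 4)*Z(-17) = (6 + (-9)²)*(1 - 1*(-17)) = (6 + 81)*(1 + 17) = 87*18 = 1566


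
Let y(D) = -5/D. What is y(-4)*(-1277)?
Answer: -6385/4 ≈ -1596.3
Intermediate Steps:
y(-4)*(-1277) = -5/(-4)*(-1277) = -5*(-1/4)*(-1277) = (5/4)*(-1277) = -6385/4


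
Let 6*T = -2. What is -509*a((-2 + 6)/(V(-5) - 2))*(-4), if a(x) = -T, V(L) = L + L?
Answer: 2036/3 ≈ 678.67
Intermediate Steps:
V(L) = 2*L
T = -1/3 (T = (1/6)*(-2) = -1/3 ≈ -0.33333)
a(x) = 1/3 (a(x) = -1*(-1/3) = 1/3)
-509*a((-2 + 6)/(V(-5) - 2))*(-4) = -509*(-4)/3 = -509*(-4/3) = 2036/3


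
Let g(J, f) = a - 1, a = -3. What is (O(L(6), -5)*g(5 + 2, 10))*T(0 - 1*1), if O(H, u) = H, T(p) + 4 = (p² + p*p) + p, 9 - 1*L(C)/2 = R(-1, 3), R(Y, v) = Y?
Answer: 240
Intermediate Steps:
L(C) = 20 (L(C) = 18 - 2*(-1) = 18 + 2 = 20)
g(J, f) = -4 (g(J, f) = -3 - 1 = -4)
T(p) = -4 + p + 2*p² (T(p) = -4 + ((p² + p*p) + p) = -4 + ((p² + p²) + p) = -4 + (2*p² + p) = -4 + (p + 2*p²) = -4 + p + 2*p²)
(O(L(6), -5)*g(5 + 2, 10))*T(0 - 1*1) = (20*(-4))*(-4 + (0 - 1*1) + 2*(0 - 1*1)²) = -80*(-4 + (0 - 1) + 2*(0 - 1)²) = -80*(-4 - 1 + 2*(-1)²) = -80*(-4 - 1 + 2*1) = -80*(-4 - 1 + 2) = -80*(-3) = 240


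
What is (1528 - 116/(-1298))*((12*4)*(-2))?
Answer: -95206080/649 ≈ -1.4670e+5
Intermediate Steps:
(1528 - 116/(-1298))*((12*4)*(-2)) = (1528 - 116*(-1/1298))*(48*(-2)) = (1528 + 58/649)*(-96) = (991730/649)*(-96) = -95206080/649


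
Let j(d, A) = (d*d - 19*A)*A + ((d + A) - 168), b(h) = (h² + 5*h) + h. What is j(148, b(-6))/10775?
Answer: -4/2155 ≈ -0.0018561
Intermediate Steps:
b(h) = h² + 6*h
j(d, A) = -168 + A + d + A*(d² - 19*A) (j(d, A) = (d² - 19*A)*A + ((A + d) - 168) = A*(d² - 19*A) + (-168 + A + d) = -168 + A + d + A*(d² - 19*A))
j(148, b(-6))/10775 = (-168 - 6*(6 - 6) + 148 - 19*36*(6 - 6)² - 6*(6 - 6)*148²)/10775 = (-168 - 6*0 + 148 - 19*(-6*0)² - 6*0*21904)*(1/10775) = (-168 + 0 + 148 - 19*0² + 0*21904)*(1/10775) = (-168 + 0 + 148 - 19*0 + 0)*(1/10775) = (-168 + 0 + 148 + 0 + 0)*(1/10775) = -20*1/10775 = -4/2155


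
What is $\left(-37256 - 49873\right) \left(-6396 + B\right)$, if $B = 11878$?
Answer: $-477641178$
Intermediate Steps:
$\left(-37256 - 49873\right) \left(-6396 + B\right) = \left(-37256 - 49873\right) \left(-6396 + 11878\right) = \left(-87129\right) 5482 = -477641178$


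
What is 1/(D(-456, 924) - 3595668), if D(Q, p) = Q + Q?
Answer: -1/3596580 ≈ -2.7804e-7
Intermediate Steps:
D(Q, p) = 2*Q
1/(D(-456, 924) - 3595668) = 1/(2*(-456) - 3595668) = 1/(-912 - 3595668) = 1/(-3596580) = -1/3596580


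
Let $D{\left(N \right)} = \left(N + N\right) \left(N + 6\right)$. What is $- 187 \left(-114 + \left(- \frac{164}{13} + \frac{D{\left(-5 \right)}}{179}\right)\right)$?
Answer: $\frac{55120868}{2327} \approx 23688.0$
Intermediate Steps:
$D{\left(N \right)} = 2 N \left(6 + N\right)$
$- 187 \left(-114 + \left(- \frac{164}{13} + \frac{D{\left(-5 \right)}}{179}\right)\right) = - 187 \left(-114 - \left(\frac{164}{13} - \frac{2 \left(-5\right) \left(6 - 5\right)}{179}\right)\right) = - 187 \left(-114 - \left(\frac{164}{13} - 2 \left(-5\right) 1 \cdot \frac{1}{179}\right)\right) = - 187 \left(-114 - \frac{29486}{2327}\right) = \left(-187\right) \left(- \frac{294764}{2327}\right) = \frac{55120868}{2327}$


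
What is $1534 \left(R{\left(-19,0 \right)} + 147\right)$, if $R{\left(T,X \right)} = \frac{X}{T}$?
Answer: $225498$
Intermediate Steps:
$1534 \left(R{\left(-19,0 \right)} + 147\right) = 1534 \left(\frac{0}{-19} + 147\right) = 1534 \left(0 \left(- \frac{1}{19}\right) + 147\right) = 1534 \left(0 + 147\right) = 1534 \cdot 147 = 225498$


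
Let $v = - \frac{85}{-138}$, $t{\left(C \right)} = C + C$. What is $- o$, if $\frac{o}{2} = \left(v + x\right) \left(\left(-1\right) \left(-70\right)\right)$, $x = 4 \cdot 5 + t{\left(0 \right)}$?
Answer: $- \frac{199150}{69} \approx -2886.2$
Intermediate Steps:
$t{\left(C \right)} = 2 C$
$v = \frac{85}{138}$ ($v = \left(-85\right) \left(- \frac{1}{138}\right) = \frac{85}{138} \approx 0.61594$)
$x = 20$ ($x = 4 \cdot 5 + 2 \cdot 0 = 20 + 0 = 20$)
$o = \frac{199150}{69}$ ($o = 2 \left(\frac{85}{138} + 20\right) \left(\left(-1\right) \left(-70\right)\right) = 2 \cdot \frac{2845}{138} \cdot 70 = 2 \cdot \frac{99575}{69} = \frac{199150}{69} \approx 2886.2$)
$- o = \left(-1\right) \frac{199150}{69} = - \frac{199150}{69}$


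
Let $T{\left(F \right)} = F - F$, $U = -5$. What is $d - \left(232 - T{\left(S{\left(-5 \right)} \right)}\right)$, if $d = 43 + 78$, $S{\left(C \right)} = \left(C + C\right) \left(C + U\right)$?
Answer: $-111$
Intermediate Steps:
$S{\left(C \right)} = 2 C \left(-5 + C\right)$ ($S{\left(C \right)} = \left(C + C\right) \left(C - 5\right) = 2 C \left(-5 + C\right)$)
$d = 121$
$T{\left(F \right)} = 0$
$d - \left(232 - T{\left(S{\left(-5 \right)} \right)}\right) = 121 - \left(232 - 0\right) = 121 - \left(232 + 0\right) = 121 - 232 = -111$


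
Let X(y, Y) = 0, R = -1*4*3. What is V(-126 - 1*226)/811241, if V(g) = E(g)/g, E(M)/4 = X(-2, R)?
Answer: 0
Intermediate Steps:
R = -12 (R = -4*3 = -12)
E(M) = 0 (E(M) = 4*0 = 0)
V(g) = 0 (V(g) = 0/g = 0)
V(-126 - 1*226)/811241 = 0/811241 = 0*(1/811241) = 0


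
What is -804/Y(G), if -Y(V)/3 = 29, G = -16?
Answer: 268/29 ≈ 9.2414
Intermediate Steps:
Y(V) = -87 (Y(V) = -3*29 = -87)
-804/Y(G) = -804/(-87) = -804*(-1/87) = 268/29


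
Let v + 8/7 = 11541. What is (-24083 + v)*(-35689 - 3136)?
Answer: 3408912650/7 ≈ 4.8699e+8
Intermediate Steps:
v = 80779/7 (v = -8/7 + 11541 = 80779/7 ≈ 11540.)
(-24083 + v)*(-35689 - 3136) = (-24083 + 80779/7)*(-35689 - 3136) = -87802/7*(-38825) = 3408912650/7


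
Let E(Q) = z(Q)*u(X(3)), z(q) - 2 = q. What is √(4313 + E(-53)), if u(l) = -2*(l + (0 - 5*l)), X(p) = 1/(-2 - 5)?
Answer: √214193/7 ≈ 66.116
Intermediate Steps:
X(p) = -⅐ (X(p) = 1/(-7) = -⅐)
z(q) = 2 + q
u(l) = 8*l (u(l) = -2*(l - 5*l) = -(-8)*l = 8*l)
E(Q) = -16/7 - 8*Q/7 (E(Q) = (2 + Q)*(8*(-⅐)) = (2 + Q)*(-8/7) = -16/7 - 8*Q/7)
√(4313 + E(-53)) = √(4313 + (-16/7 - 8/7*(-53))) = √(4313 + (-16/7 + 424/7)) = √(4313 + 408/7) = √(30599/7) = √214193/7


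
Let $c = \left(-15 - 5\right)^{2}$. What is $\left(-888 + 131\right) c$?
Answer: $-302800$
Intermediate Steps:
$c = 400$ ($c = \left(-20\right)^{2} = 400$)
$\left(-888 + 131\right) c = \left(-888 + 131\right) 400 = \left(-757\right) 400 = -302800$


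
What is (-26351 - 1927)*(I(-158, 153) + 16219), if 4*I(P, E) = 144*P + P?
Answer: -296678637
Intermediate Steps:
I(P, E) = 145*P/4 (I(P, E) = (144*P + P)/4 = (145*P)/4 = 145*P/4)
(-26351 - 1927)*(I(-158, 153) + 16219) = (-26351 - 1927)*((145/4)*(-158) + 16219) = -28278*(-11455/2 + 16219) = -28278*20983/2 = -296678637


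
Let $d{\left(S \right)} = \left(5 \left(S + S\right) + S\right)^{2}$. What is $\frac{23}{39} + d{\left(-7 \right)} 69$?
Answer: $\frac{15954962}{39} \approx 4.091 \cdot 10^{5}$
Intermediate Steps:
$d{\left(S \right)} = 121 S^{2}$ ($d{\left(S \right)} = \left(5 \cdot 2 S + S\right)^{2} = \left(10 S + S\right)^{2} = \left(11 S\right)^{2} = 121 S^{2}$)
$\frac{23}{39} + d{\left(-7 \right)} 69 = \frac{23}{39} + 121 \left(-7\right)^{2} \cdot 69 = 23 \cdot \frac{1}{39} + 121 \cdot 49 \cdot 69 = \frac{23}{39} + 5929 \cdot 69 = \frac{23}{39} + 409101 = \frac{15954962}{39}$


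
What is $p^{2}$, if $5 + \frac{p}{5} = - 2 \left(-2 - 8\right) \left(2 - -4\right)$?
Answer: $330625$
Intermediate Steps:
$p = 575$ ($p = -25 + 5 - 2 \left(-2 - 8\right) \left(2 - -4\right) = -25 + 5 - 2 \left(-2 - 8\right) \left(2 + 4\right) = -25 + 5 \left(-2\right) \left(-10\right) 6 = -25 + 5 \cdot 20 \cdot 6 = -25 + 5 \cdot 120 = -25 + 600 = 575$)
$p^{2} = 575^{2} = 330625$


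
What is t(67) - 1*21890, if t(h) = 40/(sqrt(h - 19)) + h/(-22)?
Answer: -481647/22 + 10*sqrt(3)/3 ≈ -21887.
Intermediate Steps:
t(h) = 40/sqrt(-19 + h) - h/22 (t(h) = 40/(sqrt(-19 + h)) + h*(-1/22) = 40/sqrt(-19 + h) - h/22)
t(67) - 1*21890 = (40/sqrt(-19 + 67) - 1/22*67) - 1*21890 = (40/sqrt(48) - 67/22) - 21890 = (40*(sqrt(3)/12) - 67/22) - 21890 = (10*sqrt(3)/3 - 67/22) - 21890 = (-67/22 + 10*sqrt(3)/3) - 21890 = -481647/22 + 10*sqrt(3)/3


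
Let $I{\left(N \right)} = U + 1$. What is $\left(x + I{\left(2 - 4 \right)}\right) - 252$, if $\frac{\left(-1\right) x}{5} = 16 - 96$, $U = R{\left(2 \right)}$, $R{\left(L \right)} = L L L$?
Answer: $157$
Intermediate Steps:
$R{\left(L \right)} = L^{3}$ ($R{\left(L \right)} = L^{2} L = L^{3}$)
$U = 8$ ($U = 2^{3} = 8$)
$I{\left(N \right)} = 9$ ($I{\left(N \right)} = 8 + 1 = 9$)
$x = 400$ ($x = - 5 \left(16 - 96\right) = \left(-5\right) \left(-80\right) = 400$)
$\left(x + I{\left(2 - 4 \right)}\right) - 252 = \left(400 + 9\right) - 252 = 409 - 252 = 157$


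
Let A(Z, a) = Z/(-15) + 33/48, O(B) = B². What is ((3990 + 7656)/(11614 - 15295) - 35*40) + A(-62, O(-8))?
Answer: -137261347/98160 ≈ -1398.3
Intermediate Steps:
A(Z, a) = 11/16 - Z/15 (A(Z, a) = Z*(-1/15) + 33*(1/48) = -Z/15 + 11/16 = 11/16 - Z/15)
((3990 + 7656)/(11614 - 15295) - 35*40) + A(-62, O(-8)) = ((3990 + 7656)/(11614 - 15295) - 35*40) + (11/16 - 1/15*(-62)) = (11646/(-3681) - 1400) + (11/16 + 62/15) = (11646*(-1/3681) - 1400) + 1157/240 = (-1294/409 - 1400) + 1157/240 = -573894/409 + 1157/240 = -137261347/98160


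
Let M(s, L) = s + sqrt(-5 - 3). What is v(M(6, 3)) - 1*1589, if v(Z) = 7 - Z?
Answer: -1588 - 2*I*sqrt(2) ≈ -1588.0 - 2.8284*I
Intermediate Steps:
M(s, L) = s + 2*I*sqrt(2) (M(s, L) = s + sqrt(-8) = s + 2*I*sqrt(2))
v(M(6, 3)) - 1*1589 = (7 - (6 + 2*I*sqrt(2))) - 1*1589 = (7 + (-6 - 2*I*sqrt(2))) - 1589 = (1 - 2*I*sqrt(2)) - 1589 = -1588 - 2*I*sqrt(2)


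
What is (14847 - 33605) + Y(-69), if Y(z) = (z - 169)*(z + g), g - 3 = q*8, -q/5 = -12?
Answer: -117290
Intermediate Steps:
q = 60 (q = -5*(-12) = 60)
g = 483 (g = 3 + 60*8 = 3 + 480 = 483)
Y(z) = (-169 + z)*(483 + z) (Y(z) = (z - 169)*(z + 483) = (-169 + z)*(483 + z))
(14847 - 33605) + Y(-69) = (14847 - 33605) + (-81627 + (-69)**2 + 314*(-69)) = -18758 + (-81627 + 4761 - 21666) = -18758 - 98532 = -117290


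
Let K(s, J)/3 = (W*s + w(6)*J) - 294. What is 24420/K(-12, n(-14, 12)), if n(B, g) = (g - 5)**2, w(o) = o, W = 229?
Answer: -2035/687 ≈ -2.9622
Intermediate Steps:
n(B, g) = (-5 + g)**2
K(s, J) = -882 + 18*J + 687*s (K(s, J) = 3*((229*s + 6*J) - 294) = 3*((6*J + 229*s) - 294) = 3*(-294 + 6*J + 229*s) = -882 + 18*J + 687*s)
24420/K(-12, n(-14, 12)) = 24420/(-882 + 18*(-5 + 12)**2 + 687*(-12)) = 24420/(-882 + 18*7**2 - 8244) = 24420/(-882 + 18*49 - 8244) = 24420/(-882 + 882 - 8244) = 24420/(-8244) = 24420*(-1/8244) = -2035/687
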